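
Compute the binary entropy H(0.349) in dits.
0.2809 dits

The binary entropy function is:
H(p) = -p log(p) - (1-p) log(1-p)

H(0.349) = -0.349 × log_10(0.349) - 0.651 × log_10(0.651)
H(0.349) = 0.2809 dits

Note: Binary entropy is maximized at p=0.5 (H=1 bit) and minimized at p=0 or p=1 (H=0).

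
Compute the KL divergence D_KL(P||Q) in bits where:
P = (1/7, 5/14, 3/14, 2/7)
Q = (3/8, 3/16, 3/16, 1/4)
0.2294 bits

KL divergence: D_KL(P||Q) = Σ p(x) log(p(x)/q(x))

Computing term by term:
  x=0: 1/7 × log_2[(1/7)/(3/8)] = 1/7 × -1.3923 = -0.1989
  x=1: 5/14 × log_2[(5/14)/(3/16)] = 5/14 × 0.9296 = 0.3320
  x=2: 3/14 × log_2[(3/14)/(3/16)] = 3/14 × 0.1926 = 0.0413
  x=3: 2/7 × log_2[(2/7)/(1/4)] = 2/7 × 0.1926 = 0.0550

D_KL(P||Q) = 0.2294 bits

Note: KL divergence is always non-negative and equals 0 iff P = Q.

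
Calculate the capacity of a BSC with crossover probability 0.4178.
0.0196 bits

For a binary symmetric channel (BSC) with error probability p:
Capacity C = 1 - H(p) bits per symbol

where H(p) = -p log₂(p) - (1-p) log₂(1-p) is the binary entropy function.

H(0.4178) = 0.9804 bits
C = 1 - 0.9804 = 0.0196 bits per symbol

This means we can reliably transmit up to 0.0196 bits of information per channel use.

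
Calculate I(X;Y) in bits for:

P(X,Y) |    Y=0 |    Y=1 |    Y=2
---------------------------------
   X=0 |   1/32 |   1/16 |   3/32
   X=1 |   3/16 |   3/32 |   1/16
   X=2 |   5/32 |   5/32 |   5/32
0.0695 bits

Mutual information: I(X;Y) = H(X) + H(Y) - H(X,Y)

Marginals:
P(X) = (3/16, 11/32, 15/32), H(X) = 1.4948 bits
P(Y) = (3/8, 5/16, 5/16), H(Y) = 1.5794 bits

Joint entropy: H(X,Y) = 3.0047 bits

I(X;Y) = 1.4948 + 1.5794 - 3.0047 = 0.0695 bits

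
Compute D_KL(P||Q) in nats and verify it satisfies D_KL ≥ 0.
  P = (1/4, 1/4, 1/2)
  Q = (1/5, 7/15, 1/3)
0.1025 nats

KL divergence satisfies the Gibbs inequality: D_KL(P||Q) ≥ 0 for all distributions P, Q.

D_KL(P||Q) = Σ p(x) log(p(x)/q(x))
Term by term:
  x=0: 1/4 × log_e[(1/4)/(1/5)] = 0.0558
  x=1: 1/4 × log_e[(1/4)/(7/15)] = -0.1560
  x=2: 1/2 × log_e[(1/2)/(1/3)] = 0.2027
D_KL(P||Q) = 0.1025 nats

D_KL(P||Q) = 0.1025 ≥ 0 ✓

This non-negativity is a fundamental property: relative entropy cannot be negative because it measures how different Q is from P.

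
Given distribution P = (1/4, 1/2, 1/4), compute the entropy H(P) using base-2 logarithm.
1.5000 bits

Shannon entropy is H(X) = -Σ p(x) log p(x).

For P = (1/4, 1/2, 1/4):
H = -1/4 × log_2(1/4) -1/2 × log_2(1/2) -1/4 × log_2(1/4)
H = 1.5000 bits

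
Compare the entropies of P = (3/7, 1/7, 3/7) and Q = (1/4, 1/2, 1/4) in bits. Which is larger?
Q

Computing entropies in bits:
H(P) = 1.4488
H(Q) = 1.5000

Distribution Q has higher entropy.

Intuition: The distribution closer to uniform (more spread out) has higher entropy.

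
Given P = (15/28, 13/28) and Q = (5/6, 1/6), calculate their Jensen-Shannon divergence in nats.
0.0528 nats

Jensen-Shannon divergence is:
JSD(P||Q) = 0.5 × D_KL(P||M) + 0.5 × D_KL(Q||M)
where M = 0.5 × (P + Q) is the mixture distribution.

M = 0.5 × (15/28, 13/28) + 0.5 × (5/6, 1/6) = (0.684524, 0.315476)

D_KL(P||M) = 0.0481 nats
D_KL(Q||M) = 0.0576 nats

JSD(P||Q) = 0.5 × 0.0481 + 0.5 × 0.0576 = 0.0528 nats

Unlike KL divergence, JSD is symmetric and bounded: 0 ≤ JSD ≤ log(2).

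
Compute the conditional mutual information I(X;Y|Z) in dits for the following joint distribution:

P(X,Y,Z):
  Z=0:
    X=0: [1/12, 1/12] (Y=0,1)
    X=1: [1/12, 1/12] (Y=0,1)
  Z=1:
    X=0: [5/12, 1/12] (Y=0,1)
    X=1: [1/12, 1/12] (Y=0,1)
0.0148 dits

Conditional mutual information: I(X;Y|Z) = H(X|Z) + H(Y|Z) - H(X,Y|Z)

H(Z) = 0.2764
H(X,Z) = 0.5396 → H(X|Z) = 0.2632
H(Y,Z) = 0.5396 → H(Y|Z) = 0.2632
H(X,Y,Z) = 0.7879 → H(X,Y|Z) = 0.5115

I(X;Y|Z) = 0.2632 + 0.2632 - 0.5115 = 0.0148 dits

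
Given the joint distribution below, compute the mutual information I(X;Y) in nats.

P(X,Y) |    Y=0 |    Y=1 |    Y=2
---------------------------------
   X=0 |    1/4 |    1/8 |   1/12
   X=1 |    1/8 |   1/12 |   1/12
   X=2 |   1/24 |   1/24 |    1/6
0.0900 nats

Mutual information: I(X;Y) = H(X) + H(Y) - H(X,Y)

Marginals:
P(X) = (11/24, 7/24, 1/4), H(X) = 1.0635 nats
P(Y) = (5/12, 1/4, 1/3), H(Y) = 1.0776 nats

Joint entropy: H(X,Y) = 2.0511 nats

I(X;Y) = 1.0635 + 1.0776 - 2.0511 = 0.0900 nats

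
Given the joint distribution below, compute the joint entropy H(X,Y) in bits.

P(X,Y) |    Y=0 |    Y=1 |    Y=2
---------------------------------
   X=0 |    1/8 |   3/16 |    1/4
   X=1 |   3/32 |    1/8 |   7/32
2.5026 bits

Joint entropy is H(X,Y) = -Σ_{x,y} p(x,y) log p(x,y).

Summing over all non-zero entries:
H(X,Y) = -[1/8·log_2(1/8) + 3/16·log_2(3/16) + 1/4·log_2(1/4) + 3/32·log_2(3/32) + 1/8·log_2(1/8) + 7/32·log_2(7/32)]
H(X,Y) = 2.5026 bits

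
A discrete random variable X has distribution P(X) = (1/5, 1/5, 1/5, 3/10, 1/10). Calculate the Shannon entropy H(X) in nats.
1.5571 nats

Shannon entropy is H(X) = -Σ p(x) log p(x).

For P = (1/5, 1/5, 1/5, 3/10, 1/10):
H = -1/5 × log_e(1/5) -1/5 × log_e(1/5) -1/5 × log_e(1/5) -3/10 × log_e(3/10) -1/10 × log_e(1/10)
H = 1.5571 nats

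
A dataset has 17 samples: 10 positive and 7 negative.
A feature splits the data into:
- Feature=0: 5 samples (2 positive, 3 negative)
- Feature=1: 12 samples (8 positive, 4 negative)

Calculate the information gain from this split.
0.0436 bits

Information Gain = H(Y) - H(Y|Feature)

Before split:
P(positive) = 10/17 = 0.5882
H(Y) = 0.9774 bits

After split:
Feature=0: H = 0.9710 bits (weight = 5/17)
Feature=1: H = 0.9183 bits (weight = 12/17)
H(Y|Feature) = (5/17)×0.9710 + (12/17)×0.9183 = 0.9338 bits

Information Gain = 0.9774 - 0.9338 = 0.0436 bits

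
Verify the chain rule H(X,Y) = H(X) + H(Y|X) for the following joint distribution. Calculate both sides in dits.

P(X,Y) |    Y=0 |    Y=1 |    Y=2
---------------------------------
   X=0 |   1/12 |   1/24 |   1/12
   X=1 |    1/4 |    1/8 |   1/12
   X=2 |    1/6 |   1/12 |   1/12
H(X,Y) = 0.9003, H(X) = 0.4563, H(Y|X) = 0.4440 (all in dits)

Chain rule: H(X,Y) = H(X) + H(Y|X)

Left side — joint entropy directly:
H(X,Y) = -Σ p(x,y) log p(x,y) = 0.9003 dits

Right side — compute H(Y|X) from the conditional distributions:
P(X) = (5/24, 11/24, 1/3), so H(X) = 0.4563 dits
H(Y|X) = Σ_x P(X=x) · H(Y|X=x):
  P(Y|X=0) = (2/5, 1/5, 2/5), H(Y|X=0) = 0.4581, weight P(X=0) = 5/24
  P(Y|X=1) = (6/11, 3/11, 2/11), H(Y|X=1) = 0.4321, weight P(X=1) = 11/24
  P(Y|X=2) = (1/2, 1/4, 1/4), H(Y|X=2) = 0.4515, weight P(X=2) = 1/3
H(Y|X) = 0.4440 dits

H(X) + H(Y|X) = 0.4563 + 0.4440 = 0.9003 dits

Both sides equal 0.9003 dits. ✓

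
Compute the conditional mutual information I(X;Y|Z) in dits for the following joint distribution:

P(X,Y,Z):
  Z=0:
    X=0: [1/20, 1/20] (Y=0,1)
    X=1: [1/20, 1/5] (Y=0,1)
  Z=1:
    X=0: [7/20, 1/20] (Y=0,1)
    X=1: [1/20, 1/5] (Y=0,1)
0.0748 dits

Conditional mutual information: I(X;Y|Z) = H(X|Z) + H(Y|Z) - H(X,Y|Z)

H(Z) = 0.2812
H(X,Z) = 0.5602 → H(X|Z) = 0.2790
H(Y,Z) = 0.5602 → H(Y|Z) = 0.2790
H(X,Y,Z) = 0.7644 → H(X,Y|Z) = 0.4832

I(X;Y|Z) = 0.2790 + 0.2790 - 0.4832 = 0.0748 dits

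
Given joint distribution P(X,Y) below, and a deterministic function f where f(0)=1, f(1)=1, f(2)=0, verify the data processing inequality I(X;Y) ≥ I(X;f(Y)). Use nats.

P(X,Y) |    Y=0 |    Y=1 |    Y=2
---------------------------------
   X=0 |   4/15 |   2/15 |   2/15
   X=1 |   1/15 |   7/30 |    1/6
I(X;Y) = 0.0777, I(X;f(Y)) = 0.0068, inequality holds: 0.0777 ≥ 0.0068

Data Processing Inequality: For any Markov chain X → Y → Z, we have I(X;Y) ≥ I(X;Z).

Here Z = f(Y) is a deterministic function of Y, forming X → Y → Z.

Original I(X;Y) = 0.0777 nats

After applying f:
P(X,Z) where Z=f(Y):
- P(X,Z=0) = P(X,Y=2)
- P(X,Z=1) = P(X,Y=0) + P(X,Y=1)

I(X;Z) = I(X;f(Y)) = 0.0068 nats

Verification: 0.0777 ≥ 0.0068 ✓

Information cannot be created by processing; the function f can only lose information about X.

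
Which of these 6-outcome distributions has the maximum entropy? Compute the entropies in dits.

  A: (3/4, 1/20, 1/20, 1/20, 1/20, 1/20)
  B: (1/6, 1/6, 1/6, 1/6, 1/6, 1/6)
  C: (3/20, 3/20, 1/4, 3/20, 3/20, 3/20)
B

For a discrete distribution over n outcomes, entropy is maximized by the uniform distribution.

Computing entropies:
H(A) = 0.4190 dits
H(B) = 0.7782 dits
H(C) = 0.7684 dits

The uniform distribution (where all probabilities equal 1/6) achieves the maximum entropy of log_10(6) = 0.7782 dits.

Distribution B has the highest entropy.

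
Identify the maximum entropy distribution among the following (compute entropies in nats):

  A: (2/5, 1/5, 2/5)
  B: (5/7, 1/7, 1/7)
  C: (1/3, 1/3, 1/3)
C

For a discrete distribution over n outcomes, entropy is maximized by the uniform distribution.

Computing entropies:
H(A) = 1.0549 nats
H(B) = 0.7963 nats
H(C) = 1.0986 nats

The uniform distribution (where all probabilities equal 1/3) achieves the maximum entropy of log_e(3) = 1.0986 nats.

Distribution C has the highest entropy.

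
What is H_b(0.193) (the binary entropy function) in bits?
0.7077 bits

The binary entropy function is:
H(p) = -p log(p) - (1-p) log(1-p)

H(0.193) = -0.193 × log_2(0.193) - 0.807 × log_2(0.807)
H(0.193) = 0.7077 bits

Note: Binary entropy is maximized at p=0.5 (H=1 bit) and minimized at p=0 or p=1 (H=0).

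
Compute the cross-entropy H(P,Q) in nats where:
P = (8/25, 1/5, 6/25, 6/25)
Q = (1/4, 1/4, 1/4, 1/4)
1.3863 nats

Cross-entropy: H(P,Q) = -Σ p(x) log q(x)

Alternatively: H(P,Q) = H(P) + D_KL(P||Q)
H(P) = 1.3715 nats
D_KL(P||Q) = 0.0148 nats

H(P,Q) = 1.3715 + 0.0148 = 1.3863 nats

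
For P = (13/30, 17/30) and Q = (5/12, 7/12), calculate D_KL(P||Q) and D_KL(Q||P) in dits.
D_KL(P||Q) = 0.0002, D_KL(Q||P) = 0.0002

KL divergence is not symmetric: D_KL(P||Q) ≠ D_KL(Q||P) in general.

D_KL(P||Q) = 0.0002 dits
D_KL(Q||P) = 0.0002 dits

In this case they happen to be equal (to 4 decimal places).

This asymmetry is why KL divergence is not a true distance metric.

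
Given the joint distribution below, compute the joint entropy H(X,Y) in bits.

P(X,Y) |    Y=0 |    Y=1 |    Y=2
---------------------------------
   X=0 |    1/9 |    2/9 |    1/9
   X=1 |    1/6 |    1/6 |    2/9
2.5305 bits

Joint entropy is H(X,Y) = -Σ_{x,y} p(x,y) log p(x,y).

Summing over all non-zero entries:
H(X,Y) = -[1/9·log_2(1/9) + 2/9·log_2(2/9) + 1/9·log_2(1/9) + 1/6·log_2(1/6) + 1/6·log_2(1/6) + 2/9·log_2(2/9)]
H(X,Y) = 2.5305 bits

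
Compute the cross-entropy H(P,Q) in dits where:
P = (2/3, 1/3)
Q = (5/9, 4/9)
0.2876 dits

Cross-entropy: H(P,Q) = -Σ p(x) log q(x)

Alternatively: H(P,Q) = H(P) + D_KL(P||Q)
H(P) = 0.2764 dits
D_KL(P||Q) = 0.0111 dits

H(P,Q) = 0.2764 + 0.0111 = 0.2876 dits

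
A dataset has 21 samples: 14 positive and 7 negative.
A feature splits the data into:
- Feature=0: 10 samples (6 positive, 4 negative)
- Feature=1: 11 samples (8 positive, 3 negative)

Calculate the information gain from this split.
0.0131 bits

Information Gain = H(Y) - H(Y|Feature)

Before split:
P(positive) = 14/21 = 0.6667
H(Y) = 0.9183 bits

After split:
Feature=0: H = 0.9710 bits (weight = 10/21)
Feature=1: H = 0.8454 bits (weight = 11/21)
H(Y|Feature) = (10/21)×0.9710 + (11/21)×0.8454 = 0.9052 bits

Information Gain = 0.9183 - 0.9052 = 0.0131 bits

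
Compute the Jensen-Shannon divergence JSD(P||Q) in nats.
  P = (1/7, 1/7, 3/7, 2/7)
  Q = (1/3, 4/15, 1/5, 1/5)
0.0542 nats

Jensen-Shannon divergence is:
JSD(P||Q) = 0.5 × D_KL(P||M) + 0.5 × D_KL(Q||M)
where M = 0.5 × (P + Q) is the mixture distribution.

M = 0.5 × (1/7, 1/7, 3/7, 2/7) + 0.5 × (1/3, 4/15, 1/5, 1/5) = (5/21, 0.204762, 11/35, 0.242857)

D_KL(P||M) = 0.0550 nats
D_KL(Q||M) = 0.0534 nats

JSD(P||Q) = 0.5 × 0.0550 + 0.5 × 0.0534 = 0.0542 nats

Unlike KL divergence, JSD is symmetric and bounded: 0 ≤ JSD ≤ log(2).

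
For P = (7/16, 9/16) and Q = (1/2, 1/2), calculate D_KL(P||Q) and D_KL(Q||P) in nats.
D_KL(P||Q) = 0.0078, D_KL(Q||P) = 0.0079

KL divergence is not symmetric: D_KL(P||Q) ≠ D_KL(Q||P) in general.

D_KL(P||Q) = 0.0078 nats
D_KL(Q||P) = 0.0079 nats

No, they are not equal!

This asymmetry is why KL divergence is not a true distance metric.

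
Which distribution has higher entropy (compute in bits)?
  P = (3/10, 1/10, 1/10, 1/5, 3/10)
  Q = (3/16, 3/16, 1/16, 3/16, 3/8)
P

Computing entropies in bits:
H(P) = 2.1710
H(Q) = 2.1391

Distribution P has higher entropy.

Intuition: The distribution closer to uniform (more spread out) has higher entropy.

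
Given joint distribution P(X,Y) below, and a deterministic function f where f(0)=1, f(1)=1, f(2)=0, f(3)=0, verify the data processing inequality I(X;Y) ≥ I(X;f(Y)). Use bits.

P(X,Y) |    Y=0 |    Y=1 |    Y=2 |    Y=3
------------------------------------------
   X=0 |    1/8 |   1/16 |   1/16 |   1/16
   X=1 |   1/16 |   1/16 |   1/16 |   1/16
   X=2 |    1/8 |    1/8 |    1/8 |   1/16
I(X;Y) = 0.0234, I(X;f(Y)) = 0.0042, inequality holds: 0.0234 ≥ 0.0042

Data Processing Inequality: For any Markov chain X → Y → Z, we have I(X;Y) ≥ I(X;Z).

Here Z = f(Y) is a deterministic function of Y, forming X → Y → Z.

Original I(X;Y) = 0.0234 bits

After applying f:
P(X,Z) where Z=f(Y):
- P(X,Z=0) = P(X,Y=2) + P(X,Y=3)
- P(X,Z=1) = P(X,Y=0) + P(X,Y=1)

I(X;Z) = I(X;f(Y)) = 0.0042 bits

Verification: 0.0234 ≥ 0.0042 ✓

Information cannot be created by processing; the function f can only lose information about X.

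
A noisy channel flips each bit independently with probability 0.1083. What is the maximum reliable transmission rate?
0.5052 bits

For a binary symmetric channel (BSC) with error probability p:
Capacity C = 1 - H(p) bits per symbol

where H(p) = -p log₂(p) - (1-p) log₂(1-p) is the binary entropy function.

H(0.1083) = 0.4948 bits
C = 1 - 0.4948 = 0.5052 bits per symbol

This means we can reliably transmit up to 0.5052 bits of information per channel use.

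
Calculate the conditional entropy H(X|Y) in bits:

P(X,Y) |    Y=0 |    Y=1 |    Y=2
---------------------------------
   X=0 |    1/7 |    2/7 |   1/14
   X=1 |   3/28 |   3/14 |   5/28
0.9547 bits

Using the chain rule: H(X|Y) = H(X,Y) - H(Y)

First, compute H(X,Y) = 2.4547 bits

Marginal P(Y) = (1/4, 1/2, 1/4)
H(Y) = 1.5000 bits

H(X|Y) = H(X,Y) - H(Y) = 2.4547 - 1.5000 = 0.9547 bits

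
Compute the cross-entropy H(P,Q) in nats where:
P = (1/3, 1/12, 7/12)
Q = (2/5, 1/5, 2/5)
0.9741 nats

Cross-entropy: H(P,Q) = -Σ p(x) log q(x)

Alternatively: H(P,Q) = H(P) + D_KL(P||Q)
H(P) = 0.8877 nats
D_KL(P||Q) = 0.0864 nats

H(P,Q) = 0.8877 + 0.0864 = 0.9741 nats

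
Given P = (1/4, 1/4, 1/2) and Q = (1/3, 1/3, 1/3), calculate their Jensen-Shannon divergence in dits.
0.0062 dits

Jensen-Shannon divergence is:
JSD(P||Q) = 0.5 × D_KL(P||M) + 0.5 × D_KL(Q||M)
where M = 0.5 × (P + Q) is the mixture distribution.

M = 0.5 × (1/4, 1/4, 1/2) + 0.5 × (1/3, 1/3, 1/3) = (7/24, 7/24, 5/12)

D_KL(P||M) = 0.0061 dits
D_KL(Q||M) = 0.0064 dits

JSD(P||Q) = 0.5 × 0.0061 + 0.5 × 0.0064 = 0.0062 dits

Unlike KL divergence, JSD is symmetric and bounded: 0 ≤ JSD ≤ log(2).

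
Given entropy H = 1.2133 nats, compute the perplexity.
3.3646

Perplexity is e^H (or exp(H) for natural log).

H = 1.2133 nats
Perplexity = e^1.2133 = 3.3646

Interpretation: The model's uncertainty is equivalent to choosing uniformly among 3.4 options.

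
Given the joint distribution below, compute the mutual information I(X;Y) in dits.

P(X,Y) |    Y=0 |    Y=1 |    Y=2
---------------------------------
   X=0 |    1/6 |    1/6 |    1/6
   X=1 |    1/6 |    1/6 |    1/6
0.0000 dits

Mutual information: I(X;Y) = H(X) + H(Y) - H(X,Y)

Marginals:
P(X) = (1/2, 1/2), H(X) = 0.3010 dits
P(Y) = (1/3, 1/3, 1/3), H(Y) = 0.4771 dits

Joint entropy: H(X,Y) = 0.7782 dits

I(X;Y) = 0.3010 + 0.4771 - 0.7782 = 0.0000 dits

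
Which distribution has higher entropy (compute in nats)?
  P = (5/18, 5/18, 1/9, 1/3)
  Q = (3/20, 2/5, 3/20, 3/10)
P

Computing entropies in nats:
H(P) = 1.3220
H(Q) = 1.2968

Distribution P has higher entropy.

Intuition: The distribution closer to uniform (more spread out) has higher entropy.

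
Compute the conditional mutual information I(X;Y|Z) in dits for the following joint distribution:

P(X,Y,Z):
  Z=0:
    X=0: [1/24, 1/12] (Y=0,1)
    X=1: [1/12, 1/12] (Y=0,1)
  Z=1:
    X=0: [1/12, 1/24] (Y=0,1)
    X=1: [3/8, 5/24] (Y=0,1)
0.0018 dits

Conditional mutual information: I(X;Y|Z) = H(X|Z) + H(Y|Z) - H(X,Y|Z)

H(Z) = 0.2622
H(X,Z) = 0.4920 → H(X|Z) = 0.2299
H(Y,Z) = 0.5484 → H(Y|Z) = 0.2862
H(X,Y,Z) = 0.7764 → H(X,Y|Z) = 0.5143

I(X;Y|Z) = 0.2299 + 0.2862 - 0.5143 = 0.0018 dits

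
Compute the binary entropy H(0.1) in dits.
0.1412 dits

The binary entropy function is:
H(p) = -p log(p) - (1-p) log(1-p)

H(0.1) = -0.1 × log_10(0.1) - 0.9 × log_10(0.9)
H(0.1) = 0.1412 dits

Note: Binary entropy is maximized at p=0.5 (H=1 bit) and minimized at p=0 or p=1 (H=0).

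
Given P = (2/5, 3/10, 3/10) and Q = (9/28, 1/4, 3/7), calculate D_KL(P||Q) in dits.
0.0153 dits

KL divergence: D_KL(P||Q) = Σ p(x) log(p(x)/q(x))

Computing term by term:
  x=0: 2/5 × log_10[(2/5)/(9/28)] = 2/5 × 0.0950 = 0.0380
  x=1: 3/10 × log_10[(3/10)/(1/4)] = 3/10 × 0.0792 = 0.0238
  x=2: 3/10 × log_10[(3/10)/(3/7)] = 3/10 × -0.1549 = -0.0465

D_KL(P||Q) = 0.0153 dits

Note: KL divergence is always non-negative and equals 0 iff P = Q.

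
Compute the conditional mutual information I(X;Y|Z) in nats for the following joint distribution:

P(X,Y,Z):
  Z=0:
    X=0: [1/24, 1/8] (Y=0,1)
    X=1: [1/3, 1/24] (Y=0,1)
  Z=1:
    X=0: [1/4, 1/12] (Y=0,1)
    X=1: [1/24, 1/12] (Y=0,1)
0.1432 nats

Conditional mutual information: I(X;Y|Z) = H(X|Z) + H(Y|Z) - H(X,Y|Z)

H(Z) = 0.6897
H(X,Z) = 1.2926 → H(X|Z) = 0.6029
H(Y,Z) = 1.3244 → H(Y|Z) = 0.6348
H(X,Y,Z) = 1.7841 → H(X,Y|Z) = 1.0944

I(X;Y|Z) = 0.6029 + 0.6348 - 1.0944 = 0.1432 nats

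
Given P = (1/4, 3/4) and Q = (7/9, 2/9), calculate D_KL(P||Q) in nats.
0.6286 nats

KL divergence: D_KL(P||Q) = Σ p(x) log(p(x)/q(x))

Computing term by term:
  x=0: 1/4 × log_e[(1/4)/(7/9)] = 1/4 × -1.1350 = -0.2837
  x=1: 3/4 × log_e[(3/4)/(2/9)] = 3/4 × 1.2164 = 0.9123

D_KL(P||Q) = 0.6286 nats

Note: KL divergence is always non-negative and equals 0 iff P = Q.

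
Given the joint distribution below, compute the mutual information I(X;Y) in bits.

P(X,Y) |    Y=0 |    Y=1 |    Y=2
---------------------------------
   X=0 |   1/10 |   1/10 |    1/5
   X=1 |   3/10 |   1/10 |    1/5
0.0464 bits

Mutual information: I(X;Y) = H(X) + H(Y) - H(X,Y)

Marginals:
P(X) = (2/5, 3/5), H(X) = 0.9710 bits
P(Y) = (2/5, 1/5, 2/5), H(Y) = 1.5219 bits

Joint entropy: H(X,Y) = 2.4464 bits

I(X;Y) = 0.9710 + 1.5219 - 2.4464 = 0.0464 bits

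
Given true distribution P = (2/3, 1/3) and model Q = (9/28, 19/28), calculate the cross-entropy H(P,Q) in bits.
1.2781 bits

Cross-entropy: H(P,Q) = -Σ p(x) log q(x)

Alternatively: H(P,Q) = H(P) + D_KL(P||Q)
H(P) = 0.9183 bits
D_KL(P||Q) = 0.3598 bits

H(P,Q) = 0.9183 + 0.3598 = 1.2781 bits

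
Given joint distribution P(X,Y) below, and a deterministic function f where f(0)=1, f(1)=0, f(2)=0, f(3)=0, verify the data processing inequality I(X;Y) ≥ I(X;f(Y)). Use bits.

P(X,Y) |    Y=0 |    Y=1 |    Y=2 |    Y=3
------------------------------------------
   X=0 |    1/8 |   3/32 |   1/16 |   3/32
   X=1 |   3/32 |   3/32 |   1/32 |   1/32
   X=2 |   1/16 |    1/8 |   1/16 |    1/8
I(X;Y) = 0.0507, I(X;f(Y)) = 0.0304, inequality holds: 0.0507 ≥ 0.0304

Data Processing Inequality: For any Markov chain X → Y → Z, we have I(X;Y) ≥ I(X;Z).

Here Z = f(Y) is a deterministic function of Y, forming X → Y → Z.

Original I(X;Y) = 0.0507 bits

After applying f:
P(X,Z) where Z=f(Y):
- P(X,Z=0) = P(X,Y=1) + P(X,Y=2) + P(X,Y=3)
- P(X,Z=1) = P(X,Y=0)

I(X;Z) = I(X;f(Y)) = 0.0304 bits

Verification: 0.0507 ≥ 0.0304 ✓

Information cannot be created by processing; the function f can only lose information about X.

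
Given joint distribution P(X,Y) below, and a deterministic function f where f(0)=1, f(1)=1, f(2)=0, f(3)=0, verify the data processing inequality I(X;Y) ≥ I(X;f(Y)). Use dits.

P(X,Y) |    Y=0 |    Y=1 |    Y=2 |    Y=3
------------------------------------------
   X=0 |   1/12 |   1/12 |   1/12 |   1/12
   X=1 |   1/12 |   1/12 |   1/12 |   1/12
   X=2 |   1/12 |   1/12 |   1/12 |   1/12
I(X;Y) = 0.0000, I(X;f(Y)) = 0.0000, inequality holds: 0.0000 ≥ 0.0000

Data Processing Inequality: For any Markov chain X → Y → Z, we have I(X;Y) ≥ I(X;Z).

Here Z = f(Y) is a deterministic function of Y, forming X → Y → Z.

Original I(X;Y) = 0.0000 dits

After applying f:
P(X,Z) where Z=f(Y):
- P(X,Z=0) = P(X,Y=2) + P(X,Y=3)
- P(X,Z=1) = P(X,Y=0) + P(X,Y=1)

I(X;Z) = I(X;f(Y)) = 0.0000 dits

Verification: 0.0000 ≥ 0.0000 ✓

Information cannot be created by processing; the function f can only lose information about X.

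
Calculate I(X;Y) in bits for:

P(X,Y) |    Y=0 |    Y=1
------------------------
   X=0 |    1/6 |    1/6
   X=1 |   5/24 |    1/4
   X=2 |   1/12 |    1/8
0.0038 bits

Mutual information: I(X;Y) = H(X) + H(Y) - H(X,Y)

Marginals:
P(X) = (1/3, 11/24, 5/24), H(X) = 1.5157 bits
P(Y) = (11/24, 13/24), H(Y) = 0.9950 bits

Joint entropy: H(X,Y) = 2.5069 bits

I(X;Y) = 1.5157 + 0.9950 - 2.5069 = 0.0038 bits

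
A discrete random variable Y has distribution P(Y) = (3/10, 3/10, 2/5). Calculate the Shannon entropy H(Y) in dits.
0.4729 dits

Shannon entropy is H(X) = -Σ p(x) log p(x).

For P = (3/10, 3/10, 2/5):
H = -3/10 × log_10(3/10) -3/10 × log_10(3/10) -2/5 × log_10(2/5)
H = 0.4729 dits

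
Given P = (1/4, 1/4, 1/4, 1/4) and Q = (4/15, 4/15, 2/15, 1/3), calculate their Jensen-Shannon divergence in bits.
0.0177 bits

Jensen-Shannon divergence is:
JSD(P||Q) = 0.5 × D_KL(P||M) + 0.5 × D_KL(Q||M)
where M = 0.5 × (P + Q) is the mixture distribution.

M = 0.5 × (1/4, 1/4, 1/4, 1/4) + 0.5 × (4/15, 4/15, 2/15, 1/3) = (0.258333, 0.258333, 0.191667, 7/24)

D_KL(P||M) = 0.0166 bits
D_KL(Q||M) = 0.0188 bits

JSD(P||Q) = 0.5 × 0.0166 + 0.5 × 0.0188 = 0.0177 bits

Unlike KL divergence, JSD is symmetric and bounded: 0 ≤ JSD ≤ log(2).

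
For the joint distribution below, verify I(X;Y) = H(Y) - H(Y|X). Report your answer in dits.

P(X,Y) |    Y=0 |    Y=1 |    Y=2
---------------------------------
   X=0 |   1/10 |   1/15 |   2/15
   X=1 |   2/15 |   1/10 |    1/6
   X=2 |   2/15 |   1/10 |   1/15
I(X;Y) = 0.0090 dits

Mutual information has multiple equivalent forms:
- I(X;Y) = H(X) - H(X|Y)
- I(X;Y) = H(Y) - H(Y|X)
- I(X;Y) = H(X) + H(Y) - H(X,Y)

Computing all quantities:
H(X) = 0.4729, H(Y) = 0.4726, H(X,Y) = 0.9365
H(X|Y) = 0.4639, H(Y|X) = 0.4636

Verification:
H(X) - H(X|Y) = 0.4729 - 0.4639 = 0.0090
H(Y) - H(Y|X) = 0.4726 - 0.4636 = 0.0090
H(X) + H(Y) - H(X,Y) = 0.4729 + 0.4726 - 0.9365 = 0.0090

All forms give I(X;Y) = 0.0090 dits. ✓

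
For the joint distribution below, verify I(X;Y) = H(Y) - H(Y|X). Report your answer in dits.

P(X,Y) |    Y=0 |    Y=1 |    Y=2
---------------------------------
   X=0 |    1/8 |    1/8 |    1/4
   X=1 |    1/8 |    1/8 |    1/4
I(X;Y) = 0.0000 dits

Mutual information has multiple equivalent forms:
- I(X;Y) = H(X) - H(X|Y)
- I(X;Y) = H(Y) - H(Y|X)
- I(X;Y) = H(X) + H(Y) - H(X,Y)

Computing all quantities:
H(X) = 0.3010, H(Y) = 0.4515, H(X,Y) = 0.7526
H(X|Y) = 0.3010, H(Y|X) = 0.4515

Verification:
H(X) - H(X|Y) = 0.3010 - 0.3010 = 0.0000
H(Y) - H(Y|X) = 0.4515 - 0.4515 = 0.0000
H(X) + H(Y) - H(X,Y) = 0.3010 + 0.4515 - 0.7526 = 0.0000

All forms give I(X;Y) = 0.0000 dits. ✓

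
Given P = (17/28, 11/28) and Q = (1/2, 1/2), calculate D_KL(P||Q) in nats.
0.0231 nats

KL divergence: D_KL(P||Q) = Σ p(x) log(p(x)/q(x))

Computing term by term:
  x=0: 17/28 × log_e[(17/28)/(1/2)] = 17/28 × 0.1942 = 0.1179
  x=1: 11/28 × log_e[(11/28)/(1/2)] = 11/28 × -0.2412 = -0.0947

D_KL(P||Q) = 0.0231 nats

Note: KL divergence is always non-negative and equals 0 iff P = Q.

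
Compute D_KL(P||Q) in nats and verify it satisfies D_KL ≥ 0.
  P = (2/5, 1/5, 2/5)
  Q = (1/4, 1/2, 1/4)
0.1927 nats

KL divergence satisfies the Gibbs inequality: D_KL(P||Q) ≥ 0 for all distributions P, Q.

D_KL(P||Q) = Σ p(x) log(p(x)/q(x))
Term by term:
  x=0: 2/5 × log_e[(2/5)/(1/4)] = 0.1880
  x=1: 1/5 × log_e[(1/5)/(1/2)] = -0.1833
  x=2: 2/5 × log_e[(2/5)/(1/4)] = 0.1880
D_KL(P||Q) = 0.1927 nats

D_KL(P||Q) = 0.1927 ≥ 0 ✓

This non-negativity is a fundamental property: relative entropy cannot be negative because it measures how different Q is from P.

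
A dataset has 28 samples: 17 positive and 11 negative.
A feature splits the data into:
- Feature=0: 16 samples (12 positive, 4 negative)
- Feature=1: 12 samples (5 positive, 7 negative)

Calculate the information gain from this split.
0.0831 bits

Information Gain = H(Y) - H(Y|Feature)

Before split:
P(positive) = 17/28 = 0.6071
H(Y) = 0.9666 bits

After split:
Feature=0: H = 0.8113 bits (weight = 16/28)
Feature=1: H = 0.9799 bits (weight = 12/28)
H(Y|Feature) = (16/28)×0.8113 + (12/28)×0.9799 = 0.8835 bits

Information Gain = 0.9666 - 0.8835 = 0.0831 bits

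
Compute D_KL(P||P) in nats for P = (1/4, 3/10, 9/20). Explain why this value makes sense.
0.0000 nats

KL divergence satisfies the Gibbs inequality: D_KL(P||Q) ≥ 0 for all distributions P, Q.

D_KL(P||Q) = Σ p(x) log(p(x)/q(x))
Each term is p(x) × log_e(p(x)/p(x)) = p(x) × log_e(1) = 0, so the sum is 0.
D_KL(P||Q) = 0.0000 nats

When P = Q, the KL divergence is exactly 0, as there is no 'divergence' between identical distributions.

This non-negativity is a fundamental property: relative entropy cannot be negative because it measures how different Q is from P.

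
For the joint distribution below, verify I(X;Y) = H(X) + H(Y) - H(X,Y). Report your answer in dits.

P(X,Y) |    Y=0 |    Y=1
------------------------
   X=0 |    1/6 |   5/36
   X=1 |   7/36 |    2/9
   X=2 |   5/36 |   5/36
I(X;Y) = 0.0010 dits

Mutual information has multiple equivalent forms:
- I(X;Y) = H(X) - H(X|Y)
- I(X;Y) = H(Y) - H(Y|X)
- I(X;Y) = H(X) + H(Y) - H(X,Y)

Computing all quantities:
H(X) = 0.4703, H(Y) = 0.3010, H(X,Y) = 0.7704
H(X|Y) = 0.4693, H(Y|X) = 0.3001

Verification:
H(X) - H(X|Y) = 0.4703 - 0.4693 = 0.0010
H(Y) - H(Y|X) = 0.3010 - 0.3001 = 0.0010
H(X) + H(Y) - H(X,Y) = 0.4703 + 0.3010 - 0.7704 = 0.0010

All forms give I(X;Y) = 0.0010 dits. ✓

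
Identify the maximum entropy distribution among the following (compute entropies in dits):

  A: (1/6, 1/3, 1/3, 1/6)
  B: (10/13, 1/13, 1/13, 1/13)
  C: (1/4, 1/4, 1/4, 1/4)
C

For a discrete distribution over n outcomes, entropy is maximized by the uniform distribution.

Computing entropies:
H(A) = 0.5775 dits
H(B) = 0.3447 dits
H(C) = 0.6021 dits

The uniform distribution (where all probabilities equal 1/4) achieves the maximum entropy of log_10(4) = 0.6021 dits.

Distribution C has the highest entropy.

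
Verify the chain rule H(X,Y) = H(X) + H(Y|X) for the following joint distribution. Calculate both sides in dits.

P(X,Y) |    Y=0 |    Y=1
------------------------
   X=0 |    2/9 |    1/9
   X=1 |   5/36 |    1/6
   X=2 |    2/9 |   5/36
H(X,Y) = 0.7642, H(X) = 0.4761, H(Y|X) = 0.2881 (all in dits)

Chain rule: H(X,Y) = H(X) + H(Y|X)

Left side — joint entropy directly:
H(X,Y) = -Σ p(x,y) log p(x,y) = 0.7642 dits

Right side — compute H(Y|X) from the conditional distributions:
P(X) = (1/3, 11/36, 13/36), so H(X) = 0.4761 dits
H(Y|X) = Σ_x P(X=x) · H(Y|X=x):
  P(Y|X=0) = (2/3, 1/3), H(Y|X=0) = 0.2764, weight P(X=0) = 1/3
  P(Y|X=1) = (5/11, 6/11), H(Y|X=1) = 0.2992, weight P(X=1) = 11/36
  P(Y|X=2) = (8/13, 5/13), H(Y|X=2) = 0.2894, weight P(X=2) = 13/36
H(Y|X) = 0.2881 dits

H(X) + H(Y|X) = 0.4761 + 0.2881 = 0.7642 dits

Both sides equal 0.7642 dits. ✓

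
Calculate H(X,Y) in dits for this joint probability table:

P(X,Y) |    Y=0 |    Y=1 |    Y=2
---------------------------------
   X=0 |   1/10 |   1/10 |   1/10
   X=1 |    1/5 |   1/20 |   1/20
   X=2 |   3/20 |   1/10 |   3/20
0.9171 dits

Joint entropy is H(X,Y) = -Σ_{x,y} p(x,y) log p(x,y).

Summing over all non-zero entries:
H(X,Y) = -[1/10·log_10(1/10) + 1/10·log_10(1/10) + 1/10·log_10(1/10) + 1/5·log_10(1/5) + 1/20·log_10(1/20) + 1/20·log_10(1/20) + 3/20·log_10(3/20) + 1/10·log_10(1/10) + 3/20·log_10(3/20)]
H(X,Y) = 0.9171 dits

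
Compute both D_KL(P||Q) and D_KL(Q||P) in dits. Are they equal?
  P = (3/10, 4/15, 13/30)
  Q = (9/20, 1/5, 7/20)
D_KL(P||Q) = 0.0207, D_KL(Q||P) = 0.0218

KL divergence is not symmetric: D_KL(P||Q) ≠ D_KL(Q||P) in general.

D_KL(P||Q) = 0.0207 dits
D_KL(Q||P) = 0.0218 dits

No, they are not equal!

This asymmetry is why KL divergence is not a true distance metric.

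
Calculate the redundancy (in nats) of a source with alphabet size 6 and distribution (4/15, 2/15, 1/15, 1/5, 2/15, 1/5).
0.0777 nats

Redundancy measures how far a source is from maximum entropy:
R = H_max - H(X)

Maximum entropy for 6 symbols: H_max = log_e(6) = 1.7918 nats
Actual entropy: H(X) = 1.7141 nats
Redundancy: R = 1.7918 - 1.7141 = 0.0777 nats

This redundancy represents potential for compression: the source could be compressed by 0.0777 nats per symbol.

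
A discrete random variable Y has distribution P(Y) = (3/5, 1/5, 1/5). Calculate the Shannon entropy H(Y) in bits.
1.3710 bits

Shannon entropy is H(X) = -Σ p(x) log p(x).

For P = (3/5, 1/5, 1/5):
H = -3/5 × log_2(3/5) -1/5 × log_2(1/5) -1/5 × log_2(1/5)
H = 1.3710 bits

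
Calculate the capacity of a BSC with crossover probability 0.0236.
0.8388 bits

For a binary symmetric channel (BSC) with error probability p:
Capacity C = 1 - H(p) bits per symbol

where H(p) = -p log₂(p) - (1-p) log₂(1-p) is the binary entropy function.

H(0.0236) = 0.1612 bits
C = 1 - 0.1612 = 0.8388 bits per symbol

This means we can reliably transmit up to 0.8388 bits of information per channel use.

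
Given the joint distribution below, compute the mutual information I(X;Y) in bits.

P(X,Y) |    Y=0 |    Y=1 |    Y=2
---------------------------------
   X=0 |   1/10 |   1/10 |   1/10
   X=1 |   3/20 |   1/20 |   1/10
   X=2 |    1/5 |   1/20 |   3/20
0.0374 bits

Mutual information: I(X;Y) = H(X) + H(Y) - H(X,Y)

Marginals:
P(X) = (3/10, 3/10, 2/5), H(X) = 1.5710 bits
P(Y) = (9/20, 1/5, 7/20), H(Y) = 1.5129 bits

Joint entropy: H(X,Y) = 3.0464 bits

I(X;Y) = 1.5710 + 1.5129 - 3.0464 = 0.0374 bits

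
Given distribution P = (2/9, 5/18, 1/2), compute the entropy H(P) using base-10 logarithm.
0.4502 dits

Shannon entropy is H(X) = -Σ p(x) log p(x).

For P = (2/9, 5/18, 1/2):
H = -2/9 × log_10(2/9) -5/18 × log_10(5/18) -1/2 × log_10(1/2)
H = 0.4502 dits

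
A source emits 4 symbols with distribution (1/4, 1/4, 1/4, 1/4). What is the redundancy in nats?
0.0000 nats

Redundancy measures how far a source is from maximum entropy:
R = H_max - H(X)

Maximum entropy for 4 symbols: H_max = log_e(4) = 1.3863 nats
Actual entropy: H(X) = 1.3863 nats
Redundancy: R = 1.3863 - 1.3863 = 0.0000 nats

This redundancy represents potential for compression: the source could be compressed by 0.0000 nats per symbol.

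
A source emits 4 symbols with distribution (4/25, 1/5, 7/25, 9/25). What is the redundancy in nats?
0.0470 nats

Redundancy measures how far a source is from maximum entropy:
R = H_max - H(X)

Maximum entropy for 4 symbols: H_max = log_e(4) = 1.3863 nats
Actual entropy: H(X) = 1.3393 nats
Redundancy: R = 1.3863 - 1.3393 = 0.0470 nats

This redundancy represents potential for compression: the source could be compressed by 0.0470 nats per symbol.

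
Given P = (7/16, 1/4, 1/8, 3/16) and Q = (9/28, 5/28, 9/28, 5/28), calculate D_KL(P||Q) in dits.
0.0478 dits

KL divergence: D_KL(P||Q) = Σ p(x) log(p(x)/q(x))

Computing term by term:
  x=0: 7/16 × log_10[(7/16)/(9/28)] = 7/16 × 0.1339 = 0.0586
  x=1: 1/4 × log_10[(1/4)/(5/28)] = 1/4 × 0.1461 = 0.0365
  x=2: 1/8 × log_10[(1/8)/(9/28)] = 1/8 × -0.4102 = -0.0513
  x=3: 3/16 × log_10[(3/16)/(5/28)] = 3/16 × 0.0212 = 0.0040

D_KL(P||Q) = 0.0478 dits

Note: KL divergence is always non-negative and equals 0 iff P = Q.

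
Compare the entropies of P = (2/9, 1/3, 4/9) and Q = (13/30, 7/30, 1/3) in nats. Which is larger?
Q

Computing entropies in nats:
H(P) = 1.0609
H(Q) = 1.0681

Distribution Q has higher entropy.

Intuition: The distribution closer to uniform (more spread out) has higher entropy.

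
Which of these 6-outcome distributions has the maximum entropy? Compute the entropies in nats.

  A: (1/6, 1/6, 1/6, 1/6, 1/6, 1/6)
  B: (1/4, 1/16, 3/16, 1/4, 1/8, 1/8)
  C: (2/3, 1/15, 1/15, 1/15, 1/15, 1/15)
A

For a discrete distribution over n outcomes, entropy is maximized by the uniform distribution.

Computing entropies:
H(A) = 1.7918 nats
H(B) = 1.7002 nats
H(C) = 1.1730 nats

The uniform distribution (where all probabilities equal 1/6) achieves the maximum entropy of log_e(6) = 1.7918 nats.

Distribution A has the highest entropy.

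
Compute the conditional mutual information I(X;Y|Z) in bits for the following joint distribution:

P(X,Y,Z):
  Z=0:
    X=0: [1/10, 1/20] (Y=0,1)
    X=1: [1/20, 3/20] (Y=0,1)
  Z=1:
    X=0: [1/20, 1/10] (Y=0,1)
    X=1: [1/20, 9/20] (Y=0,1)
0.0752 bits

Conditional mutual information: I(X;Y|Z) = H(X|Z) + H(Y|Z) - H(X,Y|Z)

H(Z) = 0.9341
H(X,Z) = 1.7855 → H(X|Z) = 0.8514
H(Y,Z) = 1.6815 → H(Y|Z) = 0.7474
H(X,Y,Z) = 2.4577 → H(X,Y|Z) = 1.5236

I(X;Y|Z) = 0.8514 + 0.7474 - 1.5236 = 0.0752 bits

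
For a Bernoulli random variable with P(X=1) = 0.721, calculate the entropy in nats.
0.5920 nats

The binary entropy function is:
H(p) = -p log(p) - (1-p) log(1-p)

H(0.721) = -0.721 × log_e(0.721) - 0.279 × log_e(0.279)
H(0.721) = 0.5920 nats

Note: Binary entropy is maximized at p=0.5 (H=1 bit) and minimized at p=0 or p=1 (H=0).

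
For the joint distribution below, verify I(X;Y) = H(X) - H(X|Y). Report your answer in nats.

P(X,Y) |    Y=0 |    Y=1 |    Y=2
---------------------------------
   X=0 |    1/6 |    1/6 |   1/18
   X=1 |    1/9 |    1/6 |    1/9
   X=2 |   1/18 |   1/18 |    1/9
I(X;Y) = 0.0481 nats

Mutual information has multiple equivalent forms:
- I(X;Y) = H(X) - H(X|Y)
- I(X;Y) = H(Y) - H(Y|X)
- I(X;Y) = H(X) + H(Y) - H(X,Y)

Computing all quantities:
H(X) = 1.0688, H(Y) = 1.0893, H(X,Y) = 2.1100
H(X|Y) = 1.0207, H(Y|X) = 1.0412

Verification:
H(X) - H(X|Y) = 1.0688 - 1.0207 = 0.0481
H(Y) - H(Y|X) = 1.0893 - 1.0412 = 0.0481
H(X) + H(Y) - H(X,Y) = 1.0688 + 1.0893 - 2.1100 = 0.0481

All forms give I(X;Y) = 0.0481 nats. ✓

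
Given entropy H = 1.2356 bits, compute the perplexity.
2.3548

Perplexity is 2^H (or exp(H) for natural log).

H = 1.2356 bits
Perplexity = 2^1.2356 = 2.3548

Interpretation: The model's uncertainty is equivalent to choosing uniformly among 2.4 options.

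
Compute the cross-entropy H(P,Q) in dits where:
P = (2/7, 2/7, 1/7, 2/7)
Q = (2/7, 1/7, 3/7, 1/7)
0.6909 dits

Cross-entropy: H(P,Q) = -Σ p(x) log q(x)

Alternatively: H(P,Q) = H(P) + D_KL(P||Q)
H(P) = 0.5871 dits
D_KL(P||Q) = 0.1039 dits

H(P,Q) = 0.5871 + 0.1039 = 0.6909 dits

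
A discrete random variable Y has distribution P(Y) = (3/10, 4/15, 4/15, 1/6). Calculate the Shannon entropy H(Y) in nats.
1.3648 nats

Shannon entropy is H(X) = -Σ p(x) log p(x).

For P = (3/10, 4/15, 4/15, 1/6):
H = -3/10 × log_e(3/10) -4/15 × log_e(4/15) -4/15 × log_e(4/15) -1/6 × log_e(1/6)
H = 1.3648 nats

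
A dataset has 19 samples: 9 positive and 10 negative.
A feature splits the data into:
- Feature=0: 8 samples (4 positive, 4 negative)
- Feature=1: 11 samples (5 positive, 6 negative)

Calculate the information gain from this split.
0.0015 bits

Information Gain = H(Y) - H(Y|Feature)

Before split:
P(positive) = 9/19 = 0.4737
H(Y) = 0.9980 bits

After split:
Feature=0: H = 1.0000 bits (weight = 8/19)
Feature=1: H = 0.9940 bits (weight = 11/19)
H(Y|Feature) = (8/19)×1.0000 + (11/19)×0.9940 = 0.9965 bits

Information Gain = 0.9980 - 0.9965 = 0.0015 bits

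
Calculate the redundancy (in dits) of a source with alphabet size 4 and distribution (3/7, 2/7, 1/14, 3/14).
0.0637 dits

Redundancy measures how far a source is from maximum entropy:
R = H_max - H(X)

Maximum entropy for 4 symbols: H_max = log_10(4) = 0.6021 dits
Actual entropy: H(X) = 0.5384 dits
Redundancy: R = 0.6021 - 0.5384 = 0.0637 dits

This redundancy represents potential for compression: the source could be compressed by 0.0637 dits per symbol.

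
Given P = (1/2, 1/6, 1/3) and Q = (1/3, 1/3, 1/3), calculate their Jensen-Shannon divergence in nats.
0.0225 nats

Jensen-Shannon divergence is:
JSD(P||Q) = 0.5 × D_KL(P||M) + 0.5 × D_KL(Q||M)
where M = 0.5 × (P + Q) is the mixture distribution.

M = 0.5 × (1/2, 1/6, 1/3) + 0.5 × (1/3, 1/3, 1/3) = (5/12, 1/4, 1/3)

D_KL(P||M) = 0.0236 nats
D_KL(Q||M) = 0.0215 nats

JSD(P||Q) = 0.5 × 0.0236 + 0.5 × 0.0215 = 0.0225 nats

Unlike KL divergence, JSD is symmetric and bounded: 0 ≤ JSD ≤ log(2).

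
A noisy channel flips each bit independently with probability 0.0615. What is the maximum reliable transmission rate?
0.6666 bits

For a binary symmetric channel (BSC) with error probability p:
Capacity C = 1 - H(p) bits per symbol

where H(p) = -p log₂(p) - (1-p) log₂(1-p) is the binary entropy function.

H(0.0615) = 0.3334 bits
C = 1 - 0.3334 = 0.6666 bits per symbol

This means we can reliably transmit up to 0.6666 bits of information per channel use.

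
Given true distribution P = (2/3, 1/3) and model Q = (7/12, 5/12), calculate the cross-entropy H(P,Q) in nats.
0.6512 nats

Cross-entropy: H(P,Q) = -Σ p(x) log q(x)

Alternatively: H(P,Q) = H(P) + D_KL(P||Q)
H(P) = 0.6365 nats
D_KL(P||Q) = 0.0146 nats

H(P,Q) = 0.6365 + 0.0146 = 0.6512 nats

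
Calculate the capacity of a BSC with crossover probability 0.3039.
0.1140 bits

For a binary symmetric channel (BSC) with error probability p:
Capacity C = 1 - H(p) bits per symbol

where H(p) = -p log₂(p) - (1-p) log₂(1-p) is the binary entropy function.

H(0.3039) = 0.8860 bits
C = 1 - 0.8860 = 0.1140 bits per symbol

This means we can reliably transmit up to 0.1140 bits of information per channel use.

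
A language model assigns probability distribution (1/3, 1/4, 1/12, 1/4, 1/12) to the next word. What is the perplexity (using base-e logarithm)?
4.3645

Perplexity is e^H (or exp(H) for natural log).

First, H = -Σ p log p = 1.4735 nats
Perplexity = e^1.4735 = 4.3645

Interpretation: The model's uncertainty is equivalent to choosing uniformly among 4.4 options.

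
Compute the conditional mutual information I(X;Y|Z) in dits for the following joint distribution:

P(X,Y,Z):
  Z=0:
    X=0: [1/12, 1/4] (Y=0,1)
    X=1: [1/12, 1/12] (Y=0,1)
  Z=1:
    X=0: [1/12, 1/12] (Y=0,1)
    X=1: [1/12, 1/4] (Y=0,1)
0.0133 dits

Conditional mutual information: I(X;Y|Z) = H(X|Z) + H(Y|Z) - H(X,Y|Z)

H(Z) = 0.3010
H(X,Z) = 0.5775 → H(X|Z) = 0.2764
H(Y,Z) = 0.5775 → H(Y|Z) = 0.2764
H(X,Y,Z) = 0.8406 → H(X,Y|Z) = 0.5396

I(X;Y|Z) = 0.2764 + 0.2764 - 0.5396 = 0.0133 dits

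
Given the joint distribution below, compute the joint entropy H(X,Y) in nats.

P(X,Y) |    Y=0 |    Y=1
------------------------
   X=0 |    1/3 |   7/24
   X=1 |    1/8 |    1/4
1.3321 nats

Joint entropy is H(X,Y) = -Σ_{x,y} p(x,y) log p(x,y).

Summing over all non-zero entries:
H(X,Y) = -[1/3·log_e(1/3) + 7/24·log_e(7/24) + 1/8·log_e(1/8) + 1/4·log_e(1/4)]
H(X,Y) = 1.3321 nats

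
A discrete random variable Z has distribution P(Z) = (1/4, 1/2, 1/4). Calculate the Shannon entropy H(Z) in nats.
1.0397 nats

Shannon entropy is H(X) = -Σ p(x) log p(x).

For P = (1/4, 1/2, 1/4):
H = -1/4 × log_e(1/4) -1/2 × log_e(1/2) -1/4 × log_e(1/4)
H = 1.0397 nats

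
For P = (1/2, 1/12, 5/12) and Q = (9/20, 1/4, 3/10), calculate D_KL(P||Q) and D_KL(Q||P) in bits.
D_KL(P||Q) = 0.1414, D_KL(Q||P) = 0.1857

KL divergence is not symmetric: D_KL(P||Q) ≠ D_KL(Q||P) in general.

D_KL(P||Q) = 0.1414 bits
D_KL(Q||P) = 0.1857 bits

No, they are not equal!

This asymmetry is why KL divergence is not a true distance metric.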